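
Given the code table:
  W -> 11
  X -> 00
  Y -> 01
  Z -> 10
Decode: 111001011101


Decoding:
11 -> W
10 -> Z
01 -> Y
01 -> Y
11 -> W
01 -> Y


Result: WZYYWY


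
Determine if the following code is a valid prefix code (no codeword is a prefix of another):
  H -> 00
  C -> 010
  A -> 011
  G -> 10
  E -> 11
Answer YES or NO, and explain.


Checking each pair (does one codeword prefix another?):
  H='00' vs C='010': no prefix
  H='00' vs A='011': no prefix
  H='00' vs G='10': no prefix
  H='00' vs E='11': no prefix
  C='010' vs H='00': no prefix
  C='010' vs A='011': no prefix
  C='010' vs G='10': no prefix
  C='010' vs E='11': no prefix
  A='011' vs H='00': no prefix
  A='011' vs C='010': no prefix
  A='011' vs G='10': no prefix
  A='011' vs E='11': no prefix
  G='10' vs H='00': no prefix
  G='10' vs C='010': no prefix
  G='10' vs A='011': no prefix
  G='10' vs E='11': no prefix
  E='11' vs H='00': no prefix
  E='11' vs C='010': no prefix
  E='11' vs A='011': no prefix
  E='11' vs G='10': no prefix
No violation found over all pairs.

YES -- this is a valid prefix code. No codeword is a prefix of any other codeword.


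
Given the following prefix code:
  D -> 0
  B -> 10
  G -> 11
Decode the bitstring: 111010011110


Decoding step by step:
Bits 11 -> G
Bits 10 -> B
Bits 10 -> B
Bits 0 -> D
Bits 11 -> G
Bits 11 -> G
Bits 0 -> D


Decoded message: GBBDGGD


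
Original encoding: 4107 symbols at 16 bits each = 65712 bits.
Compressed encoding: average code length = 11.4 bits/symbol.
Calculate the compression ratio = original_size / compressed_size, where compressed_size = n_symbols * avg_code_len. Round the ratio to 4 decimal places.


original_size = n_symbols * orig_bits = 4107 * 16 = 65712 bits
compressed_size = n_symbols * avg_code_len = 4107 * 11.4 = 46819.8 bits
ratio = original_size / compressed_size = 65712 / 46819.8 = 1.4035

Compression ratio = 1.4035


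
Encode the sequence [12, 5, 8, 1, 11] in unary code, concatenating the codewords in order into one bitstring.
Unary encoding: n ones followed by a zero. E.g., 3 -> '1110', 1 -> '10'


Encode each number as n ones followed by a terminating 0:
  12 -> 1111111111110 (13 bits)
  5 -> 111110 (6 bits)
  8 -> 111111110 (9 bits)
  1 -> 10 (2 bits)
  11 -> 111111111110 (12 bits)
Total length = 13 + 6 + 9 + 2 + 12 = 42 bits.

Unary([12, 5, 8, 1, 11]) = 111111111111011111011111111010111111111110 (42 bits)


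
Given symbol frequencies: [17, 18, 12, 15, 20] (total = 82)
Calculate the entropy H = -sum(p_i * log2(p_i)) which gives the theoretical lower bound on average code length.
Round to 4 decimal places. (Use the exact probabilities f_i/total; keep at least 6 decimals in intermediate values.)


Per-symbol terms -p_i * log2(p_i) with p_i = f_i/82:
  p = 17/82 = 0.207317: log2(p) = -2.270089, -p*log2(p) = 0.470628
  p = 18/82 = 0.219512: log2(p) = -2.187627, -p*log2(p) = 0.480211
  p = 12/82 = 0.146341: log2(p) = -2.772590, -p*log2(p) = 0.405745
  p = 15/82 = 0.182927: log2(p) = -2.450661, -p*log2(p) = 0.448292
  p = 20/82 = 0.243902: log2(p) = -2.035624, -p*log2(p) = 0.496494
H = 0.470628 + 0.480211 + 0.405745 + 0.448292 + 0.496494 = 2.301370

H = 2.3014 bits/symbol


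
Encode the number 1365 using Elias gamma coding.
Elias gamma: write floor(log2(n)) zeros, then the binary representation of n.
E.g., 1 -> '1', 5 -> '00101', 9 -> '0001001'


num_bits = floor(log2(1365)) + 1 = 11
leading_zeros = num_bits - 1 = 10
binary(1365) = 10101010101

Elias gamma(1365) = '0000000000' + '10101010101' = 000000000010101010101 (21 bits)


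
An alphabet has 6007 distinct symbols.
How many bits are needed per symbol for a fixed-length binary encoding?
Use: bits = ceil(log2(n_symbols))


log2(6007) = 12.5524
Bracket: 2^12 = 4096 < 6007 <= 2^13 = 8192
So ceil(log2(6007)) = 13

bits = ceil(log2(6007)) = ceil(12.5524) = 13 bits


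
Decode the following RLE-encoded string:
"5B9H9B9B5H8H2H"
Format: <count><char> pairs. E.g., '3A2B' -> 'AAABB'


Expanding each <count><char> pair:
  5B -> 'BBBBB'
  9H -> 'HHHHHHHHH'
  9B -> 'BBBBBBBBB'
  9B -> 'BBBBBBBBB'
  5H -> 'HHHHH'
  8H -> 'HHHHHHHH'
  2H -> 'HH'

Decoded = BBBBBHHHHHHHHHBBBBBBBBBBBBBBBBBBHHHHHHHHHHHHHHH


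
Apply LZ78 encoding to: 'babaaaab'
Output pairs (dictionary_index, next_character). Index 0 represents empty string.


LZ78 encoding steps:
Dictionary: {0: ''}
Step 1: w='' (idx 0), next='b' -> output (0, 'b'), add 'b' as idx 1
Step 2: w='' (idx 0), next='a' -> output (0, 'a'), add 'a' as idx 2
Step 3: w='b' (idx 1), next='a' -> output (1, 'a'), add 'ba' as idx 3
Step 4: w='a' (idx 2), next='a' -> output (2, 'a'), add 'aa' as idx 4
Step 5: w='a' (idx 2), next='b' -> output (2, 'b'), add 'ab' as idx 5


Encoded: [(0, 'b'), (0, 'a'), (1, 'a'), (2, 'a'), (2, 'b')]


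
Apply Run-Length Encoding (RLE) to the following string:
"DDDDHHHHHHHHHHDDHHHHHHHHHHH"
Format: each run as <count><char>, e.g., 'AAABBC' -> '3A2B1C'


Scanning runs left to right:
  i=0: run of 'D' x 4 -> '4D'
  i=4: run of 'H' x 10 -> '10H'
  i=14: run of 'D' x 2 -> '2D'
  i=16: run of 'H' x 11 -> '11H'

RLE = 4D10H2D11H


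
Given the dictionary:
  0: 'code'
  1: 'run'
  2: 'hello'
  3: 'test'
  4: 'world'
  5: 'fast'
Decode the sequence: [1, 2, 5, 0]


Look up each index in the dictionary:
  1 -> 'run'
  2 -> 'hello'
  5 -> 'fast'
  0 -> 'code'

Decoded: "run hello fast code"


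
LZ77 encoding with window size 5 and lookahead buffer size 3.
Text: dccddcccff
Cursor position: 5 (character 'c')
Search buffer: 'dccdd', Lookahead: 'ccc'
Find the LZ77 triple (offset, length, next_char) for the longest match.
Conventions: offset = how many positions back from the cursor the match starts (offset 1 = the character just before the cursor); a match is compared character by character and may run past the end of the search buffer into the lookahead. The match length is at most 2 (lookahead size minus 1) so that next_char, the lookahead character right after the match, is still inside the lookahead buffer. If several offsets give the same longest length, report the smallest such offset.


Try each offset into the search buffer:
  offset=1 (pos 4, char 'd'): match length 0
  offset=2 (pos 3, char 'd'): match length 0
  offset=3 (pos 2, char 'c'): match length 1
  offset=4 (pos 1, char 'c'): match length 2
  offset=5 (pos 0, char 'd'): match length 0
Longest match has length 2 at offset 4.
next_char = character at position 5 + 2 = 7 -> 'c'

Best match: offset=4, length=2 (matching 'cc' starting at position 1)
LZ77 triple: (4, 2, 'c')


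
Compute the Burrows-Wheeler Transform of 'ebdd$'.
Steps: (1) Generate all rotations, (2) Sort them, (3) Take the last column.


Rotations (sorted):
  0: $ebdd -> last char: d
  1: bdd$e -> last char: e
  2: d$ebd -> last char: d
  3: dd$eb -> last char: b
  4: ebdd$ -> last char: $


BWT = dedb$


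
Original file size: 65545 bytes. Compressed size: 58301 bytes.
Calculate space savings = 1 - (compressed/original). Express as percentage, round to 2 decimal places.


ratio = compressed/original = 58301/65545 = 0.889481
savings = 1 - ratio = 1 - 0.889481 = 0.110519
as a percentage: 0.110519 * 100 = 11.05%

Space savings = 1 - 58301/65545 = 11.05%


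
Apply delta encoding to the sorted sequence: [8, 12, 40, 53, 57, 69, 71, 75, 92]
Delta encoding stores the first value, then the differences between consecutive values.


First value: 8
Deltas:
  12 - 8 = 4
  40 - 12 = 28
  53 - 40 = 13
  57 - 53 = 4
  69 - 57 = 12
  71 - 69 = 2
  75 - 71 = 4
  92 - 75 = 17


Delta encoded: [8, 4, 28, 13, 4, 12, 2, 4, 17]


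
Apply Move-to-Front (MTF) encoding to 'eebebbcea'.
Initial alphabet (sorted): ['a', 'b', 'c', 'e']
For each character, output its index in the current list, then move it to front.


MTF encoding:
'e': index 3 in ['a', 'b', 'c', 'e'] -> ['e', 'a', 'b', 'c']
'e': index 0 in ['e', 'a', 'b', 'c'] -> ['e', 'a', 'b', 'c']
'b': index 2 in ['e', 'a', 'b', 'c'] -> ['b', 'e', 'a', 'c']
'e': index 1 in ['b', 'e', 'a', 'c'] -> ['e', 'b', 'a', 'c']
'b': index 1 in ['e', 'b', 'a', 'c'] -> ['b', 'e', 'a', 'c']
'b': index 0 in ['b', 'e', 'a', 'c'] -> ['b', 'e', 'a', 'c']
'c': index 3 in ['b', 'e', 'a', 'c'] -> ['c', 'b', 'e', 'a']
'e': index 2 in ['c', 'b', 'e', 'a'] -> ['e', 'c', 'b', 'a']
'a': index 3 in ['e', 'c', 'b', 'a'] -> ['a', 'e', 'c', 'b']


Output: [3, 0, 2, 1, 1, 0, 3, 2, 3]


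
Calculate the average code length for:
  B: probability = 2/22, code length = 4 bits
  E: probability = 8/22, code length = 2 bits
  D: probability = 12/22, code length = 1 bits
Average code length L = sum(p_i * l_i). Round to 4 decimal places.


Weighted contributions p_i * l_i:
  B: (2/22) * 4 = 8/22
  E: (8/22) * 2 = 16/22
  D: (12/22) * 1 = 12/22
Sum = (8 + 16 + 12)/22 = 36/22

L = 36/22 = 1.6364 bits/symbol


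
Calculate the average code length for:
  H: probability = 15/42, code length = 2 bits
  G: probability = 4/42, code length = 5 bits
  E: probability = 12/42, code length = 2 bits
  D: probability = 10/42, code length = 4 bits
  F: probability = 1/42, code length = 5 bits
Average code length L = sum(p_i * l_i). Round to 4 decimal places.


Weighted contributions p_i * l_i:
  H: (15/42) * 2 = 30/42
  G: (4/42) * 5 = 20/42
  E: (12/42) * 2 = 24/42
  D: (10/42) * 4 = 40/42
  F: (1/42) * 5 = 5/42
Sum = (30 + 20 + 24 + 40 + 5)/42 = 119/42

L = 119/42 = 2.8333 bits/symbol


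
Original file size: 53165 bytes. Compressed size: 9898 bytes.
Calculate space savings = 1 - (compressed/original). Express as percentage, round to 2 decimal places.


ratio = compressed/original = 9898/53165 = 0.186175
savings = 1 - ratio = 1 - 0.186175 = 0.813825
as a percentage: 0.813825 * 100 = 81.38%

Space savings = 1 - 9898/53165 = 81.38%


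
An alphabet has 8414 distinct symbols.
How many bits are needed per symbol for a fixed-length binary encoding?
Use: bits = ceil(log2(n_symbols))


log2(8414) = 13.0386
Bracket: 2^13 = 8192 < 8414 <= 2^14 = 16384
So ceil(log2(8414)) = 14

bits = ceil(log2(8414)) = ceil(13.0386) = 14 bits


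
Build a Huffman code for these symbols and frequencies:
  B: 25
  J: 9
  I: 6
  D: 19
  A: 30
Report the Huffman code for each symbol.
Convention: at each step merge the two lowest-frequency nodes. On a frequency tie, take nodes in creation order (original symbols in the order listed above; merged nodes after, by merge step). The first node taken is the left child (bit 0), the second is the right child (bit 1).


Huffman tree construction:
Step 1: Merge I(6) + J(9) = 15
Step 2: Merge (I+J)(15) + D(19) = 34
Step 3: Merge B(25) + A(30) = 55
Step 4: Merge ((I+J)+D)(34) + (B+A)(55) = 89
Read each symbol's code off the tree from the root (left child = 0, right child = 1).

Codes:
  B: 10 (length 2)
  J: 001 (length 3)
  I: 000 (length 3)
  D: 01 (length 2)
  A: 11 (length 2)
Average code length: 193/89 = 2.1685 bits/symbol


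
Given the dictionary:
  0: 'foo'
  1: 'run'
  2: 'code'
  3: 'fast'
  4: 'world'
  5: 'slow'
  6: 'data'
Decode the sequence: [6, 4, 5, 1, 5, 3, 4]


Look up each index in the dictionary:
  6 -> 'data'
  4 -> 'world'
  5 -> 'slow'
  1 -> 'run'
  5 -> 'slow'
  3 -> 'fast'
  4 -> 'world'

Decoded: "data world slow run slow fast world"


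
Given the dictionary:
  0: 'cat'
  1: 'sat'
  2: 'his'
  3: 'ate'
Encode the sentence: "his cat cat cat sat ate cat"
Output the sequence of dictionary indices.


Look up each word in the dictionary:
  'his' -> 2
  'cat' -> 0
  'cat' -> 0
  'cat' -> 0
  'sat' -> 1
  'ate' -> 3
  'cat' -> 0

Encoded: [2, 0, 0, 0, 1, 3, 0]


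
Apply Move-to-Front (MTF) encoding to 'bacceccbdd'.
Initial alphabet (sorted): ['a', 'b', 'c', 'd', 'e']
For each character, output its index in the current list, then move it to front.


MTF encoding:
'b': index 1 in ['a', 'b', 'c', 'd', 'e'] -> ['b', 'a', 'c', 'd', 'e']
'a': index 1 in ['b', 'a', 'c', 'd', 'e'] -> ['a', 'b', 'c', 'd', 'e']
'c': index 2 in ['a', 'b', 'c', 'd', 'e'] -> ['c', 'a', 'b', 'd', 'e']
'c': index 0 in ['c', 'a', 'b', 'd', 'e'] -> ['c', 'a', 'b', 'd', 'e']
'e': index 4 in ['c', 'a', 'b', 'd', 'e'] -> ['e', 'c', 'a', 'b', 'd']
'c': index 1 in ['e', 'c', 'a', 'b', 'd'] -> ['c', 'e', 'a', 'b', 'd']
'c': index 0 in ['c', 'e', 'a', 'b', 'd'] -> ['c', 'e', 'a', 'b', 'd']
'b': index 3 in ['c', 'e', 'a', 'b', 'd'] -> ['b', 'c', 'e', 'a', 'd']
'd': index 4 in ['b', 'c', 'e', 'a', 'd'] -> ['d', 'b', 'c', 'e', 'a']
'd': index 0 in ['d', 'b', 'c', 'e', 'a'] -> ['d', 'b', 'c', 'e', 'a']


Output: [1, 1, 2, 0, 4, 1, 0, 3, 4, 0]


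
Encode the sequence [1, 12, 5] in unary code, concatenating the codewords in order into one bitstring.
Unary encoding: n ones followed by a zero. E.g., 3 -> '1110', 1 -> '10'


Encode each number as n ones followed by a terminating 0:
  1 -> 10 (2 bits)
  12 -> 1111111111110 (13 bits)
  5 -> 111110 (6 bits)
Total length = 2 + 13 + 6 = 21 bits.

Unary([1, 12, 5]) = 101111111111110111110 (21 bits)


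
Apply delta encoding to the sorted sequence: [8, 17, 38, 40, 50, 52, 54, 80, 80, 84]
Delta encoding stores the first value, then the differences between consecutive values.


First value: 8
Deltas:
  17 - 8 = 9
  38 - 17 = 21
  40 - 38 = 2
  50 - 40 = 10
  52 - 50 = 2
  54 - 52 = 2
  80 - 54 = 26
  80 - 80 = 0
  84 - 80 = 4


Delta encoded: [8, 9, 21, 2, 10, 2, 2, 26, 0, 4]


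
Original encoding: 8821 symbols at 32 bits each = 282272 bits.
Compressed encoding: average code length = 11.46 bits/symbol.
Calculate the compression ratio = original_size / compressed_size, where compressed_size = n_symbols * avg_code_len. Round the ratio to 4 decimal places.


original_size = n_symbols * orig_bits = 8821 * 32 = 282272 bits
compressed_size = n_symbols * avg_code_len = 8821 * 11.46 = 101088.66 bits
ratio = original_size / compressed_size = 282272 / 101088.66 = 2.7923

Compression ratio = 2.7923


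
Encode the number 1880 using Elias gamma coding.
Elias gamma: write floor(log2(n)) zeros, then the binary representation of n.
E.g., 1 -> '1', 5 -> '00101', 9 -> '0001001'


num_bits = floor(log2(1880)) + 1 = 11
leading_zeros = num_bits - 1 = 10
binary(1880) = 11101011000

Elias gamma(1880) = '0000000000' + '11101011000' = 000000000011101011000 (21 bits)


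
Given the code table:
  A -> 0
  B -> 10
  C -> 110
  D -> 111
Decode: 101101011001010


Decoding:
10 -> B
110 -> C
10 -> B
110 -> C
0 -> A
10 -> B
10 -> B


Result: BCBCABB


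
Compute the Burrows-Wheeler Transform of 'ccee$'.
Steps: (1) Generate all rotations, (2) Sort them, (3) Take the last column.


Rotations (sorted):
  0: $ccee -> last char: e
  1: ccee$ -> last char: $
  2: cee$c -> last char: c
  3: e$cce -> last char: e
  4: ee$cc -> last char: c


BWT = e$cec


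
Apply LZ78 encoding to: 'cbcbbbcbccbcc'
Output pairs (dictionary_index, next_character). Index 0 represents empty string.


LZ78 encoding steps:
Dictionary: {0: ''}
Step 1: w='' (idx 0), next='c' -> output (0, 'c'), add 'c' as idx 1
Step 2: w='' (idx 0), next='b' -> output (0, 'b'), add 'b' as idx 2
Step 3: w='c' (idx 1), next='b' -> output (1, 'b'), add 'cb' as idx 3
Step 4: w='b' (idx 2), next='b' -> output (2, 'b'), add 'bb' as idx 4
Step 5: w='cb' (idx 3), next='c' -> output (3, 'c'), add 'cbc' as idx 5
Step 6: w='cbc' (idx 5), next='c' -> output (5, 'c'), add 'cbcc' as idx 6


Encoded: [(0, 'c'), (0, 'b'), (1, 'b'), (2, 'b'), (3, 'c'), (5, 'c')]


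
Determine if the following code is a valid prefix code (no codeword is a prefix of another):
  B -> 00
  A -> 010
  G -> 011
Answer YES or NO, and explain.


Checking each pair (does one codeword prefix another?):
  B='00' vs A='010': no prefix
  B='00' vs G='011': no prefix
  A='010' vs B='00': no prefix
  A='010' vs G='011': no prefix
  G='011' vs B='00': no prefix
  G='011' vs A='010': no prefix
No violation found over all pairs.

YES -- this is a valid prefix code. No codeword is a prefix of any other codeword.


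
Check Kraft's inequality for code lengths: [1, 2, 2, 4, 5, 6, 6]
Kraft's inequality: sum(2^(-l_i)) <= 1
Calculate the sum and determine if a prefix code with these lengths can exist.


Sum = 2^(-1) + 2^(-2) + 2^(-2) + 2^(-4) + 2^(-5) + 2^(-6) + 2^(-6)
    = 0.5 + 0.25 + 0.25 + 0.0625 + 0.03125 + 0.015625 + 0.015625
    = 72/64 = 1.125
Since 1.125 > 1, Kraft's inequality is NOT satisfied.
A prefix code with these lengths CANNOT exist.

Kraft sum = 1.125. Not satisfied.


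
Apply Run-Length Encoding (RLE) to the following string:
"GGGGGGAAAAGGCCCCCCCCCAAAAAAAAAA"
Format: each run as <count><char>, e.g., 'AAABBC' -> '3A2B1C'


Scanning runs left to right:
  i=0: run of 'G' x 6 -> '6G'
  i=6: run of 'A' x 4 -> '4A'
  i=10: run of 'G' x 2 -> '2G'
  i=12: run of 'C' x 9 -> '9C'
  i=21: run of 'A' x 10 -> '10A'

RLE = 6G4A2G9C10A


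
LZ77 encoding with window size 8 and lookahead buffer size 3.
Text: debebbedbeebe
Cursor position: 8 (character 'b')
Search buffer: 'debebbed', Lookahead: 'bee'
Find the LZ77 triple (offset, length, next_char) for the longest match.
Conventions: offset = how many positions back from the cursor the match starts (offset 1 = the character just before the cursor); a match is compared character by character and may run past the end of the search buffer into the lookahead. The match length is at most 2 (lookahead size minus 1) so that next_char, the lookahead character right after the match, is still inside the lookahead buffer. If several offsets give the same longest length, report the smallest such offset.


Try each offset into the search buffer:
  offset=1 (pos 7, char 'd'): match length 0
  offset=2 (pos 6, char 'e'): match length 0
  offset=3 (pos 5, char 'b'): match length 2
  offset=4 (pos 4, char 'b'): match length 1
  offset=5 (pos 3, char 'e'): match length 0
  offset=6 (pos 2, char 'b'): match length 2
  offset=7 (pos 1, char 'e'): match length 0
  offset=8 (pos 0, char 'd'): match length 0
Longest match has length 2, found at offsets 3, 6; take the smallest, offset 3.
next_char = character at position 8 + 2 = 10 -> 'e'

Best match: offset=3, length=2 (matching 'be' starting at position 5)
LZ77 triple: (3, 2, 'e')


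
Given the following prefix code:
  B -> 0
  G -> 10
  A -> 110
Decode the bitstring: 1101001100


Decoding step by step:
Bits 110 -> A
Bits 10 -> G
Bits 0 -> B
Bits 110 -> A
Bits 0 -> B


Decoded message: AGBAB


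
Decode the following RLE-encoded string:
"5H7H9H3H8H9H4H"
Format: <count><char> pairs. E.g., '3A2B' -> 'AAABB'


Expanding each <count><char> pair:
  5H -> 'HHHHH'
  7H -> 'HHHHHHH'
  9H -> 'HHHHHHHHH'
  3H -> 'HHH'
  8H -> 'HHHHHHHH'
  9H -> 'HHHHHHHHH'
  4H -> 'HHHH'

Decoded = HHHHHHHHHHHHHHHHHHHHHHHHHHHHHHHHHHHHHHHHHHHHH


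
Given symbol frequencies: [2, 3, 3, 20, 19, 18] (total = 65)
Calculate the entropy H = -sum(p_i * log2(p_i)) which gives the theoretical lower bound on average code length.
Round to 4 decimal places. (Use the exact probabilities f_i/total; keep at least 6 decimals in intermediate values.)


Per-symbol terms -p_i * log2(p_i) with p_i = f_i/65:
  p = 2/65 = 0.030769: log2(p) = -5.022368, -p*log2(p) = 0.154534
  p = 3/65 = 0.046154: log2(p) = -4.437405, -p*log2(p) = 0.204803
  p = 3/65 = 0.046154: log2(p) = -4.437405, -p*log2(p) = 0.204803
  p = 20/65 = 0.307692: log2(p) = -1.700440, -p*log2(p) = 0.523212
  p = 19/65 = 0.292308: log2(p) = -1.774440, -p*log2(p) = 0.518683
  p = 18/65 = 0.276923: log2(p) = -1.852443, -p*log2(p) = 0.512984
H = 0.154534 + 0.204803 + 0.204803 + 0.523212 + 0.518683 + 0.512984 = 2.119019

H = 2.119 bits/symbol


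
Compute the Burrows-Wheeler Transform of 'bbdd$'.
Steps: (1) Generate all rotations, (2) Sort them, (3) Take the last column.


Rotations (sorted):
  0: $bbdd -> last char: d
  1: bbdd$ -> last char: $
  2: bdd$b -> last char: b
  3: d$bbd -> last char: d
  4: dd$bb -> last char: b


BWT = d$bdb


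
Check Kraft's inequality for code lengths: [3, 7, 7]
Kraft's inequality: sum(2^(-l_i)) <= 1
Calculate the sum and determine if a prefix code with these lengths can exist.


Sum = 2^(-3) + 2^(-7) + 2^(-7)
    = 0.125 + 0.0078125 + 0.0078125
    = 18/128 = 0.140625
Since 0.140625 <= 1, Kraft's inequality IS satisfied.
A prefix code with these lengths CAN exist.

Kraft sum = 0.140625. Satisfied.


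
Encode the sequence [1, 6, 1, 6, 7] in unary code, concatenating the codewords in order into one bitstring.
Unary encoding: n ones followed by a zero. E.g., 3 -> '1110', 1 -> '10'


Encode each number as n ones followed by a terminating 0:
  1 -> 10 (2 bits)
  6 -> 1111110 (7 bits)
  1 -> 10 (2 bits)
  6 -> 1111110 (7 bits)
  7 -> 11111110 (8 bits)
Total length = 2 + 7 + 2 + 7 + 8 = 26 bits.

Unary([1, 6, 1, 6, 7]) = 10111111010111111011111110 (26 bits)


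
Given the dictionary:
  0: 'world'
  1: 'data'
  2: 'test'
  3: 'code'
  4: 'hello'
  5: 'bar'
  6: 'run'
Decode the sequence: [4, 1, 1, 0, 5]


Look up each index in the dictionary:
  4 -> 'hello'
  1 -> 'data'
  1 -> 'data'
  0 -> 'world'
  5 -> 'bar'

Decoded: "hello data data world bar"


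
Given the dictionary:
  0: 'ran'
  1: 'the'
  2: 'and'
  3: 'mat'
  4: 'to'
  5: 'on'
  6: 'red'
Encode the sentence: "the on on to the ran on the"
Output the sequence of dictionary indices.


Look up each word in the dictionary:
  'the' -> 1
  'on' -> 5
  'on' -> 5
  'to' -> 4
  'the' -> 1
  'ran' -> 0
  'on' -> 5
  'the' -> 1

Encoded: [1, 5, 5, 4, 1, 0, 5, 1]


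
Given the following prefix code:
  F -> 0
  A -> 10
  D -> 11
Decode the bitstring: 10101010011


Decoding step by step:
Bits 10 -> A
Bits 10 -> A
Bits 10 -> A
Bits 10 -> A
Bits 0 -> F
Bits 11 -> D


Decoded message: AAAAFD


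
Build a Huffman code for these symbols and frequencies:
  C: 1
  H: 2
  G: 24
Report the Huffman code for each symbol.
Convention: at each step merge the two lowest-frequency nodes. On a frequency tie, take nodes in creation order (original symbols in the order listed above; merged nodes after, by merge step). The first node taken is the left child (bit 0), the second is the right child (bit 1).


Huffman tree construction:
Step 1: Merge C(1) + H(2) = 3
Step 2: Merge (C+H)(3) + G(24) = 27
Read each symbol's code off the tree from the root (left child = 0, right child = 1).

Codes:
  C: 00 (length 2)
  H: 01 (length 2)
  G: 1 (length 1)
Average code length: 30/27 = 1.1111 bits/symbol


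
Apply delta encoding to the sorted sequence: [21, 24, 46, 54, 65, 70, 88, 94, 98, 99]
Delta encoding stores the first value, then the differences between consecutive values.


First value: 21
Deltas:
  24 - 21 = 3
  46 - 24 = 22
  54 - 46 = 8
  65 - 54 = 11
  70 - 65 = 5
  88 - 70 = 18
  94 - 88 = 6
  98 - 94 = 4
  99 - 98 = 1


Delta encoded: [21, 3, 22, 8, 11, 5, 18, 6, 4, 1]


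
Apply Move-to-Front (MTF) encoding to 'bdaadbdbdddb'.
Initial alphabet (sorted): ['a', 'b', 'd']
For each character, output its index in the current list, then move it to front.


MTF encoding:
'b': index 1 in ['a', 'b', 'd'] -> ['b', 'a', 'd']
'd': index 2 in ['b', 'a', 'd'] -> ['d', 'b', 'a']
'a': index 2 in ['d', 'b', 'a'] -> ['a', 'd', 'b']
'a': index 0 in ['a', 'd', 'b'] -> ['a', 'd', 'b']
'd': index 1 in ['a', 'd', 'b'] -> ['d', 'a', 'b']
'b': index 2 in ['d', 'a', 'b'] -> ['b', 'd', 'a']
'd': index 1 in ['b', 'd', 'a'] -> ['d', 'b', 'a']
'b': index 1 in ['d', 'b', 'a'] -> ['b', 'd', 'a']
'd': index 1 in ['b', 'd', 'a'] -> ['d', 'b', 'a']
'd': index 0 in ['d', 'b', 'a'] -> ['d', 'b', 'a']
'd': index 0 in ['d', 'b', 'a'] -> ['d', 'b', 'a']
'b': index 1 in ['d', 'b', 'a'] -> ['b', 'd', 'a']


Output: [1, 2, 2, 0, 1, 2, 1, 1, 1, 0, 0, 1]


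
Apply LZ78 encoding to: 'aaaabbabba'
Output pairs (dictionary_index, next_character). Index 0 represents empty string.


LZ78 encoding steps:
Dictionary: {0: ''}
Step 1: w='' (idx 0), next='a' -> output (0, 'a'), add 'a' as idx 1
Step 2: w='a' (idx 1), next='a' -> output (1, 'a'), add 'aa' as idx 2
Step 3: w='a' (idx 1), next='b' -> output (1, 'b'), add 'ab' as idx 3
Step 4: w='' (idx 0), next='b' -> output (0, 'b'), add 'b' as idx 4
Step 5: w='ab' (idx 3), next='b' -> output (3, 'b'), add 'abb' as idx 5
Step 6: w='a' (idx 1), end of input -> output (1, '')


Encoded: [(0, 'a'), (1, 'a'), (1, 'b'), (0, 'b'), (3, 'b'), (1, '')]


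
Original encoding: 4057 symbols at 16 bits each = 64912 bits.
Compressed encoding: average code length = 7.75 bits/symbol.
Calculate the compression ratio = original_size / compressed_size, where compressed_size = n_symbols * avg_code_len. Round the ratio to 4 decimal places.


original_size = n_symbols * orig_bits = 4057 * 16 = 64912 bits
compressed_size = n_symbols * avg_code_len = 4057 * 7.75 = 31441.75 bits
ratio = original_size / compressed_size = 64912 / 31441.75 = 2.0645

Compression ratio = 2.0645


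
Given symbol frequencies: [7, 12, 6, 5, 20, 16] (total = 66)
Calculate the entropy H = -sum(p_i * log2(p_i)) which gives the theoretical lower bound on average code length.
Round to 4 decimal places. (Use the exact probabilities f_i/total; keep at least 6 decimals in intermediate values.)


Per-symbol terms -p_i * log2(p_i) with p_i = f_i/66:
  p = 7/66 = 0.106061: log2(p) = -3.237039, -p*log2(p) = 0.343322
  p = 12/66 = 0.181818: log2(p) = -2.459432, -p*log2(p) = 0.447169
  p = 6/66 = 0.090909: log2(p) = -3.459432, -p*log2(p) = 0.314494
  p = 5/66 = 0.075758: log2(p) = -3.722466, -p*log2(p) = 0.282005
  p = 20/66 = 0.303030: log2(p) = -1.722466, -p*log2(p) = 0.521959
  p = 16/66 = 0.242424: log2(p) = -2.044394, -p*log2(p) = 0.495611
H = 0.343322 + 0.447169 + 0.314494 + 0.282005 + 0.521959 + 0.495611 = 2.404560

H = 2.4046 bits/symbol


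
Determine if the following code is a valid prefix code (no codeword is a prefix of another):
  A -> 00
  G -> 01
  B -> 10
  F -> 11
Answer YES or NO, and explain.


Checking each pair (does one codeword prefix another?):
  A='00' vs G='01': no prefix
  A='00' vs B='10': no prefix
  A='00' vs F='11': no prefix
  G='01' vs A='00': no prefix
  G='01' vs B='10': no prefix
  G='01' vs F='11': no prefix
  B='10' vs A='00': no prefix
  B='10' vs G='01': no prefix
  B='10' vs F='11': no prefix
  F='11' vs A='00': no prefix
  F='11' vs G='01': no prefix
  F='11' vs B='10': no prefix
No violation found over all pairs.

YES -- this is a valid prefix code. No codeword is a prefix of any other codeword.


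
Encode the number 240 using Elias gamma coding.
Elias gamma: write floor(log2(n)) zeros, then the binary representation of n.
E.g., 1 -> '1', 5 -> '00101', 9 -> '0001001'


num_bits = floor(log2(240)) + 1 = 8
leading_zeros = num_bits - 1 = 7
binary(240) = 11110000

Elias gamma(240) = '0000000' + '11110000' = 000000011110000 (15 bits)


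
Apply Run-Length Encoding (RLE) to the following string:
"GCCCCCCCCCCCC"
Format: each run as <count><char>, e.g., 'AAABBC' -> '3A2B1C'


Scanning runs left to right:
  i=0: run of 'G' x 1 -> '1G'
  i=1: run of 'C' x 12 -> '12C'

RLE = 1G12C


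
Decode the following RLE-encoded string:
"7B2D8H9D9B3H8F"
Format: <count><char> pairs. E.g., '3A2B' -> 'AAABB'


Expanding each <count><char> pair:
  7B -> 'BBBBBBB'
  2D -> 'DD'
  8H -> 'HHHHHHHH'
  9D -> 'DDDDDDDDD'
  9B -> 'BBBBBBBBB'
  3H -> 'HHH'
  8F -> 'FFFFFFFF'

Decoded = BBBBBBBDDHHHHHHHHDDDDDDDDDBBBBBBBBBHHHFFFFFFFF


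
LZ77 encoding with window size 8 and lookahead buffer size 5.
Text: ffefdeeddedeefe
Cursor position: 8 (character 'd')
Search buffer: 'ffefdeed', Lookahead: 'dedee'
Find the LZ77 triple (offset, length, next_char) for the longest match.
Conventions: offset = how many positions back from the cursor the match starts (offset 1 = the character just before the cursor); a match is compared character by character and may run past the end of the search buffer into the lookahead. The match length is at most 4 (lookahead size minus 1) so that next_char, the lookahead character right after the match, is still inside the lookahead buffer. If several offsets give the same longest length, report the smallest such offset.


Try each offset into the search buffer:
  offset=1 (pos 7, char 'd'): match length 1
  offset=2 (pos 6, char 'e'): match length 0
  offset=3 (pos 5, char 'e'): match length 0
  offset=4 (pos 4, char 'd'): match length 2
  offset=5 (pos 3, char 'f'): match length 0
  offset=6 (pos 2, char 'e'): match length 0
  offset=7 (pos 1, char 'f'): match length 0
  offset=8 (pos 0, char 'f'): match length 0
Longest match has length 2 at offset 4.
next_char = character at position 8 + 2 = 10 -> 'd'

Best match: offset=4, length=2 (matching 'de' starting at position 4)
LZ77 triple: (4, 2, 'd')


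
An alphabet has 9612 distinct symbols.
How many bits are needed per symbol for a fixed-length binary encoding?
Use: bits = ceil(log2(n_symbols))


log2(9612) = 13.2306
Bracket: 2^13 = 8192 < 9612 <= 2^14 = 16384
So ceil(log2(9612)) = 14

bits = ceil(log2(9612)) = ceil(13.2306) = 14 bits


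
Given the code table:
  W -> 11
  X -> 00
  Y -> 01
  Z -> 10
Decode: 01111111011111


Decoding:
01 -> Y
11 -> W
11 -> W
11 -> W
01 -> Y
11 -> W
11 -> W


Result: YWWWYWW


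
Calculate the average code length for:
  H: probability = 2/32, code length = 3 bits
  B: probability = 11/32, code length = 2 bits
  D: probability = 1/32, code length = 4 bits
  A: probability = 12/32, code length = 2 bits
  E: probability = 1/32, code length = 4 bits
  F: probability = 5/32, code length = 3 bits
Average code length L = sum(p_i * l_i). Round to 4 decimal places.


Weighted contributions p_i * l_i:
  H: (2/32) * 3 = 6/32
  B: (11/32) * 2 = 22/32
  D: (1/32) * 4 = 4/32
  A: (12/32) * 2 = 24/32
  E: (1/32) * 4 = 4/32
  F: (5/32) * 3 = 15/32
Sum = (6 + 22 + 4 + 24 + 4 + 15)/32 = 75/32

L = 75/32 = 2.3438 bits/symbol


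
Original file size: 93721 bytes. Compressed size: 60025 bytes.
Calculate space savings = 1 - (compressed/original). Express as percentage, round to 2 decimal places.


ratio = compressed/original = 60025/93721 = 0.640465
savings = 1 - ratio = 1 - 0.640465 = 0.359535
as a percentage: 0.359535 * 100 = 35.95%

Space savings = 1 - 60025/93721 = 35.95%


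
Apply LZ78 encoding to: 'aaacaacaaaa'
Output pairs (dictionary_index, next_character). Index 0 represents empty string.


LZ78 encoding steps:
Dictionary: {0: ''}
Step 1: w='' (idx 0), next='a' -> output (0, 'a'), add 'a' as idx 1
Step 2: w='a' (idx 1), next='a' -> output (1, 'a'), add 'aa' as idx 2
Step 3: w='' (idx 0), next='c' -> output (0, 'c'), add 'c' as idx 3
Step 4: w='aa' (idx 2), next='c' -> output (2, 'c'), add 'aac' as idx 4
Step 5: w='aa' (idx 2), next='a' -> output (2, 'a'), add 'aaa' as idx 5
Step 6: w='a' (idx 1), end of input -> output (1, '')


Encoded: [(0, 'a'), (1, 'a'), (0, 'c'), (2, 'c'), (2, 'a'), (1, '')]


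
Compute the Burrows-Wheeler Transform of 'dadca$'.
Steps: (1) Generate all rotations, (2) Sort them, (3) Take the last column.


Rotations (sorted):
  0: $dadca -> last char: a
  1: a$dadc -> last char: c
  2: adca$d -> last char: d
  3: ca$dad -> last char: d
  4: dadca$ -> last char: $
  5: dca$da -> last char: a


BWT = acdd$a


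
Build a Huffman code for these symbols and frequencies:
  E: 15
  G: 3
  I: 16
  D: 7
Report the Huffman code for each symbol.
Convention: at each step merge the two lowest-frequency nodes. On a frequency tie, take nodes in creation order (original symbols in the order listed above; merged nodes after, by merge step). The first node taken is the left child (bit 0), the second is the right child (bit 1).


Huffman tree construction:
Step 1: Merge G(3) + D(7) = 10
Step 2: Merge (G+D)(10) + E(15) = 25
Step 3: Merge I(16) + ((G+D)+E)(25) = 41
Read each symbol's code off the tree from the root (left child = 0, right child = 1).

Codes:
  E: 11 (length 2)
  G: 100 (length 3)
  I: 0 (length 1)
  D: 101 (length 3)
Average code length: 76/41 = 1.8537 bits/symbol


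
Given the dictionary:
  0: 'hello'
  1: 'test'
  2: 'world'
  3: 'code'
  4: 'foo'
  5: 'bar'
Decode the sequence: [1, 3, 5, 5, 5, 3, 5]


Look up each index in the dictionary:
  1 -> 'test'
  3 -> 'code'
  5 -> 'bar'
  5 -> 'bar'
  5 -> 'bar'
  3 -> 'code'
  5 -> 'bar'

Decoded: "test code bar bar bar code bar"


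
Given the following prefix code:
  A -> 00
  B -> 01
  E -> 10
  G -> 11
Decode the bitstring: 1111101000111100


Decoding step by step:
Bits 11 -> G
Bits 11 -> G
Bits 10 -> E
Bits 10 -> E
Bits 00 -> A
Bits 11 -> G
Bits 11 -> G
Bits 00 -> A


Decoded message: GGEEAGGA


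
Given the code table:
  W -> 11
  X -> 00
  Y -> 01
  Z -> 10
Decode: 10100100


Decoding:
10 -> Z
10 -> Z
01 -> Y
00 -> X


Result: ZZYX


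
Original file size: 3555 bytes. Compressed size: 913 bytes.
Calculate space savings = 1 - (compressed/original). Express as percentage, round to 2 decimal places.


ratio = compressed/original = 913/3555 = 0.256821
savings = 1 - ratio = 1 - 0.256821 = 0.743179
as a percentage: 0.743179 * 100 = 74.32%

Space savings = 1 - 913/3555 = 74.32%


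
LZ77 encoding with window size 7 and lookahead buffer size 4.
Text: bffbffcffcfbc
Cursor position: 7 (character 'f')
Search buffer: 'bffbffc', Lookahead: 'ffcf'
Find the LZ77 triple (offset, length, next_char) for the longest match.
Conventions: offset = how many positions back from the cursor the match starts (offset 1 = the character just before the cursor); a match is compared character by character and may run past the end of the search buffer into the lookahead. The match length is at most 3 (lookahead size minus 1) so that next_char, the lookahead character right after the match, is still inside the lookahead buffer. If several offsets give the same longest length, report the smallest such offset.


Try each offset into the search buffer:
  offset=1 (pos 6, char 'c'): match length 0
  offset=2 (pos 5, char 'f'): match length 1
  offset=3 (pos 4, char 'f'): match length 3
  offset=4 (pos 3, char 'b'): match length 0
  offset=5 (pos 2, char 'f'): match length 1
  offset=6 (pos 1, char 'f'): match length 2
  offset=7 (pos 0, char 'b'): match length 0
Longest match has length 3 at offset 3.
next_char = character at position 7 + 3 = 10 -> 'f'

Best match: offset=3, length=3 (matching 'ffc' starting at position 4)
LZ77 triple: (3, 3, 'f')


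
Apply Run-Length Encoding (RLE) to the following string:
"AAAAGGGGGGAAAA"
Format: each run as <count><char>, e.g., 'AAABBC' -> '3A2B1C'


Scanning runs left to right:
  i=0: run of 'A' x 4 -> '4A'
  i=4: run of 'G' x 6 -> '6G'
  i=10: run of 'A' x 4 -> '4A'

RLE = 4A6G4A


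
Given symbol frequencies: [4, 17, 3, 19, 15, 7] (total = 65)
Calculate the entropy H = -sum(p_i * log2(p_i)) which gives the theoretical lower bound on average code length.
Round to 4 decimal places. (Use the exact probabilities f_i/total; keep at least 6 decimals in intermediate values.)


Per-symbol terms -p_i * log2(p_i) with p_i = f_i/65:
  p = 4/65 = 0.061538: log2(p) = -4.022368, -p*log2(p) = 0.247530
  p = 17/65 = 0.261538: log2(p) = -1.934905, -p*log2(p) = 0.506052
  p = 3/65 = 0.046154: log2(p) = -4.437405, -p*log2(p) = 0.204803
  p = 19/65 = 0.292308: log2(p) = -1.774440, -p*log2(p) = 0.518683
  p = 15/65 = 0.230769: log2(p) = -2.115477, -p*log2(p) = 0.488187
  p = 7/65 = 0.107692: log2(p) = -3.215013, -p*log2(p) = 0.346232
H = 0.247530 + 0.506052 + 0.204803 + 0.518683 + 0.488187 + 0.346232 = 2.311487

H = 2.3115 bits/symbol


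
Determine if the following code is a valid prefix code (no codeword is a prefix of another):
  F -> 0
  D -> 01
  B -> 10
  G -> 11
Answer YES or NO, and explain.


Checking each pair (does one codeword prefix another?):
  F='0' vs D='01': prefix -- VIOLATION

NO -- this is NOT a valid prefix code. F (0) is a prefix of D (01).


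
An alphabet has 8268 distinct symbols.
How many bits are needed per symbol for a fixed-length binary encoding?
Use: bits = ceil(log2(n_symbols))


log2(8268) = 13.0133
Bracket: 2^13 = 8192 < 8268 <= 2^14 = 16384
So ceil(log2(8268)) = 14

bits = ceil(log2(8268)) = ceil(13.0133) = 14 bits


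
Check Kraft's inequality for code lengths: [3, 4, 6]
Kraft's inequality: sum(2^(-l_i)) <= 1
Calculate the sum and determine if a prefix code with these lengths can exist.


Sum = 2^(-3) + 2^(-4) + 2^(-6)
    = 0.125 + 0.0625 + 0.015625
    = 13/64 = 0.203125
Since 0.203125 <= 1, Kraft's inequality IS satisfied.
A prefix code with these lengths CAN exist.

Kraft sum = 0.203125. Satisfied.


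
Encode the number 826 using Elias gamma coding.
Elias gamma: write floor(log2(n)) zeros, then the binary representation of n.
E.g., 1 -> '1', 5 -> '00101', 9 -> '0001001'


num_bits = floor(log2(826)) + 1 = 10
leading_zeros = num_bits - 1 = 9
binary(826) = 1100111010

Elias gamma(826) = '000000000' + '1100111010' = 0000000001100111010 (19 bits)


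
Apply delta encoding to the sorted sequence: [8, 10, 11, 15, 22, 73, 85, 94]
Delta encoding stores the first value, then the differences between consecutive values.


First value: 8
Deltas:
  10 - 8 = 2
  11 - 10 = 1
  15 - 11 = 4
  22 - 15 = 7
  73 - 22 = 51
  85 - 73 = 12
  94 - 85 = 9


Delta encoded: [8, 2, 1, 4, 7, 51, 12, 9]


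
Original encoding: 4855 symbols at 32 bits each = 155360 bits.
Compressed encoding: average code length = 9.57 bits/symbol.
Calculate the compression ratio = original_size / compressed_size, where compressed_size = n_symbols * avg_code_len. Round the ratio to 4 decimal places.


original_size = n_symbols * orig_bits = 4855 * 32 = 155360 bits
compressed_size = n_symbols * avg_code_len = 4855 * 9.57 = 46462.35 bits
ratio = original_size / compressed_size = 155360 / 46462.35 = 3.3438

Compression ratio = 3.3438


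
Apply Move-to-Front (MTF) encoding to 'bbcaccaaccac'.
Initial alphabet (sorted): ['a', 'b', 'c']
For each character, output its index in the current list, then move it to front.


MTF encoding:
'b': index 1 in ['a', 'b', 'c'] -> ['b', 'a', 'c']
'b': index 0 in ['b', 'a', 'c'] -> ['b', 'a', 'c']
'c': index 2 in ['b', 'a', 'c'] -> ['c', 'b', 'a']
'a': index 2 in ['c', 'b', 'a'] -> ['a', 'c', 'b']
'c': index 1 in ['a', 'c', 'b'] -> ['c', 'a', 'b']
'c': index 0 in ['c', 'a', 'b'] -> ['c', 'a', 'b']
'a': index 1 in ['c', 'a', 'b'] -> ['a', 'c', 'b']
'a': index 0 in ['a', 'c', 'b'] -> ['a', 'c', 'b']
'c': index 1 in ['a', 'c', 'b'] -> ['c', 'a', 'b']
'c': index 0 in ['c', 'a', 'b'] -> ['c', 'a', 'b']
'a': index 1 in ['c', 'a', 'b'] -> ['a', 'c', 'b']
'c': index 1 in ['a', 'c', 'b'] -> ['c', 'a', 'b']


Output: [1, 0, 2, 2, 1, 0, 1, 0, 1, 0, 1, 1]


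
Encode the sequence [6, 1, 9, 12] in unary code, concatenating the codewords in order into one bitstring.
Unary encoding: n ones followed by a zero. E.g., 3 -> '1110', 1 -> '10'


Encode each number as n ones followed by a terminating 0:
  6 -> 1111110 (7 bits)
  1 -> 10 (2 bits)
  9 -> 1111111110 (10 bits)
  12 -> 1111111111110 (13 bits)
Total length = 7 + 2 + 10 + 13 = 32 bits.

Unary([6, 1, 9, 12]) = 11111101011111111101111111111110 (32 bits)


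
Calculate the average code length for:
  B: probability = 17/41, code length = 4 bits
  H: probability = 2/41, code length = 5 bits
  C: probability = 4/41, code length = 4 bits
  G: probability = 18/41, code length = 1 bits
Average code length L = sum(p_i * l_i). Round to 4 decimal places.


Weighted contributions p_i * l_i:
  B: (17/41) * 4 = 68/41
  H: (2/41) * 5 = 10/41
  C: (4/41) * 4 = 16/41
  G: (18/41) * 1 = 18/41
Sum = (68 + 10 + 16 + 18)/41 = 112/41

L = 112/41 = 2.7317 bits/symbol


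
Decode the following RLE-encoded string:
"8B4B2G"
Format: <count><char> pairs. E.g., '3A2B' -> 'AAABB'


Expanding each <count><char> pair:
  8B -> 'BBBBBBBB'
  4B -> 'BBBB'
  2G -> 'GG'

Decoded = BBBBBBBBBBBBGG


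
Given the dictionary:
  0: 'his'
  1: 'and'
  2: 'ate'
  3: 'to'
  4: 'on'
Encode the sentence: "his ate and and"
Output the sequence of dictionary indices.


Look up each word in the dictionary:
  'his' -> 0
  'ate' -> 2
  'and' -> 1
  'and' -> 1

Encoded: [0, 2, 1, 1]


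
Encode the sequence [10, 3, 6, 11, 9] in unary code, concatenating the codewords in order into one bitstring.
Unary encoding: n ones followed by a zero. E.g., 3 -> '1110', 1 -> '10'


Encode each number as n ones followed by a terminating 0:
  10 -> 11111111110 (11 bits)
  3 -> 1110 (4 bits)
  6 -> 1111110 (7 bits)
  11 -> 111111111110 (12 bits)
  9 -> 1111111110 (10 bits)
Total length = 11 + 4 + 7 + 12 + 10 = 44 bits.

Unary([10, 3, 6, 11, 9]) = 11111111110111011111101111111111101111111110 (44 bits)
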